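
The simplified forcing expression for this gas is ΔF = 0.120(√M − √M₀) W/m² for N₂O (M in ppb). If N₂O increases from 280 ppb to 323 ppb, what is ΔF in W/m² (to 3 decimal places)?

ΔF = 0.149 W/m²

N₂O: 0.120 × (√323 − √280) = 0.120 × (17.9722 − 16.7332) = 0.120 × 1.2390 = 0.1487 W/m².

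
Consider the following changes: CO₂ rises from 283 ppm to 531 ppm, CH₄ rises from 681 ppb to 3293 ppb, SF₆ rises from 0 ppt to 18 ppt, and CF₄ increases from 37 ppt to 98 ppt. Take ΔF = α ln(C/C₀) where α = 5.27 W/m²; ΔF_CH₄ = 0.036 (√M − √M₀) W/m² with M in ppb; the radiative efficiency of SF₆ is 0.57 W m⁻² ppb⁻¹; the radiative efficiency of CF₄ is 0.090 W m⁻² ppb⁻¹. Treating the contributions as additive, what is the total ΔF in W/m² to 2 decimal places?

ΔF = 4.46 W/m²

CO₂: 5.27 × ln(531/283) = 5.27 × ln(1.87633) = 5.27 × 0.62932 = 3.3165 W/m².
CH₄: 0.036 × (√3293 − √681) = 0.036 × (57.3847 − 26.0960) = 0.036 × 31.2887 = 1.1264 W/m².
SF₆: Δ = 18 − 0 = 18 ppt = 0.018 ppb; ΔF = 0.57 × 0.018 = 0.0103 W/m².
CF₄: Δ = 98 − 37 = 61 ppt = 0.061 ppb; ΔF = 0.090 × 0.061 = 0.0055 W/m².
Total ΔF = 3.3165 + 1.1264 + 0.0103 + 0.0055 = 4.4587 W/m².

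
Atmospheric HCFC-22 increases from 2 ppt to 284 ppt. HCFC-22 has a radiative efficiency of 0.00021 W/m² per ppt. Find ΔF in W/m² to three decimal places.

HCFC-22: ΔF = 0.00021 × (284 − 2) = 0.00021 × 282 = 0.0592 W/m².

ΔF = 0.059 W/m²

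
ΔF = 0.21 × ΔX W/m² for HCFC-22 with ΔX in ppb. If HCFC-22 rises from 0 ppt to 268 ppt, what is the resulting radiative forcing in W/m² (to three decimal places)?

ΔF = 0.056 W/m²

HCFC-22: Δ = 268 − 0 = 268 ppt = 0.268 ppb; ΔF = 0.21 × 0.268 = 0.0563 W/m².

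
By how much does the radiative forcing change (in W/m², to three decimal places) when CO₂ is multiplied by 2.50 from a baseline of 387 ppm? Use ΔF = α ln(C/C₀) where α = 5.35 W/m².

ΔF = 4.902 W/m²

ΔF = 5.35 × ln(2.50) = 5.35 × 0.91629 = 4.9022 W/m².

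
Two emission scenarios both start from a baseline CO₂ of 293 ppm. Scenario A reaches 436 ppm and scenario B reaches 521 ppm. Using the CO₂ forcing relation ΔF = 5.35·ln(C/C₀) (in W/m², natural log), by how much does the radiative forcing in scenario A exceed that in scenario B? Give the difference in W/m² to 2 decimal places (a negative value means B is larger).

ΔF_A − ΔF_B = -0.95 W/m²

ΔF_A = 5.35 ln(436/293) = 5.35 × 0.39747 = 2.1265 W/m².
ΔF_B = 5.35 ln(521/293) = 5.35 × 0.57558 = 3.0794 W/m².
Difference: 2.1265 − 3.0794 = -0.9529 W/m².
(Equivalently, ΔF_A − ΔF_B = 5.35 ln(436/521) = 5.35 × -0.17811 = -0.9529 W/m².)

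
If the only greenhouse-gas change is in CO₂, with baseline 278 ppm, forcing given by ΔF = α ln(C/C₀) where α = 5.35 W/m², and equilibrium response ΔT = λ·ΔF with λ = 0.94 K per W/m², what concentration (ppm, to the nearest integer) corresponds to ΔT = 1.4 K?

Required forcing: ΔF = ΔT/λ = 1.4/0.94 = 1.4894 W/m².
Then ln(C/278) = ΔF/5.35 = 1.4894/5.35 = 0.27839.
So C = 278 × e^0.27839 = 278 × 1.32100 = 367.24 ppm.

C ≈ 367 ppm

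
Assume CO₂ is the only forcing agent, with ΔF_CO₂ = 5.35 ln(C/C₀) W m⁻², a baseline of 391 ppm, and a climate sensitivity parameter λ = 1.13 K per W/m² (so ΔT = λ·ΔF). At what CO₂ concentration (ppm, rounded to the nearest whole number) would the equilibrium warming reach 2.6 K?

C ≈ 601 ppm

Required forcing: ΔF = ΔT/λ = 2.6/1.13 = 2.3009 W/m².
Then ln(C/391) = ΔF/5.35 = 2.3009/5.35 = 0.43007.
So C = 391 × e^0.43007 = 391 × 1.53737 = 601.11 ppm.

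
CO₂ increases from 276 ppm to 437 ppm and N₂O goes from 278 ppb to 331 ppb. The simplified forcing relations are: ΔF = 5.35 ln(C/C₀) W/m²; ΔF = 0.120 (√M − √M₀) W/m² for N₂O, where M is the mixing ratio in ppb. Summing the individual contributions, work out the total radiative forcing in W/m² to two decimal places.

ΔF = 2.64 W/m²

CO₂: 5.35 × ln(437/276) = 5.35 × ln(1.58333) = 5.35 × 0.45953 = 2.4585 W/m².
N₂O: 0.120 × (√331 − √278) = 0.120 × (18.1934 − 16.6733) = 0.120 × 1.5201 = 0.1824 W/m².
Total ΔF = 2.4585 + 0.1824 = 2.6409 W/m².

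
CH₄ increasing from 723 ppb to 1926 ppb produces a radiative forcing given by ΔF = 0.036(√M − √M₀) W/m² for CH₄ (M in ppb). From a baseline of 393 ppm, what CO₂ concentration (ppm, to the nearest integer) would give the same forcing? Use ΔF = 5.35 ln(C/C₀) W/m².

CH₄ forcing: 0.036 × (√1926 − √723) = 0.036 × (43.8862 − 26.8887) = 0.036 × 16.9975 = 0.61191 W/m².
Set 5.35 ln(C/393) = 0.61191: ln(C/393) = 0.61191/5.35 = 0.11438, so C = 393 × e^0.11438 = 393 × 1.12118 = 440.62 ppm.

C ≈ 441 ppm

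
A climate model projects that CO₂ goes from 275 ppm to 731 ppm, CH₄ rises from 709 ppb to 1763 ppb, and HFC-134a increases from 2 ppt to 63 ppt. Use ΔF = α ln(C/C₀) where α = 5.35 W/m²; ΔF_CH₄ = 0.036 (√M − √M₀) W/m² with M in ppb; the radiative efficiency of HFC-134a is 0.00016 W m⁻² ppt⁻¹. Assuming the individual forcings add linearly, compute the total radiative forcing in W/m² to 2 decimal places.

CO₂: 5.35 × ln(731/275) = 5.35 × ln(2.65818) = 5.35 × 0.97764 = 5.2304 W/m².
CH₄: 0.036 × (√1763 − √709) = 0.036 × (41.9881 − 26.6271) = 0.036 × 15.3610 = 0.5530 W/m².
HFC-134a: ΔF = 0.00016 × (63 − 2) = 0.00016 × 61 = 0.0098 W/m².
Total ΔF = 5.2304 + 0.5530 + 0.0098 = 5.7932 W/m².

ΔF = 5.79 W/m²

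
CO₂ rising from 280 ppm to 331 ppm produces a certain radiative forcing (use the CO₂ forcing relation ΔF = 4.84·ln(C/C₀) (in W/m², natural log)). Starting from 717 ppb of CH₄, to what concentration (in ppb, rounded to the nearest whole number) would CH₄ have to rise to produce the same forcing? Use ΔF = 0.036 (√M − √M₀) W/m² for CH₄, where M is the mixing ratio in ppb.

CO₂ forcing: 4.84 × ln(331/280) = 4.84 × 0.167329 = 0.80987 W/m².
Set 0.036(√M − √717) = 0.80987: √M = 0.80987/0.036 + √717 = 22.4964 + 26.7769 = 49.2733.
M = (49.2733)² = 2427.86 ppb.

M ≈ 2428 ppb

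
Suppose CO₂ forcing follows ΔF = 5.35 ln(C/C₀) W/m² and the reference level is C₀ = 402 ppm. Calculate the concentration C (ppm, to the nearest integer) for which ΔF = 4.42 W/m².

Set 5.35 ln(C/402) = 4.42, so ln(C/402) = 4.42/5.35 = 0.82617.
Then C/402 = e^0.82617 = 2.28455, giving C = 402 × 2.28455 = 918.39 ppm.

C ≈ 918 ppm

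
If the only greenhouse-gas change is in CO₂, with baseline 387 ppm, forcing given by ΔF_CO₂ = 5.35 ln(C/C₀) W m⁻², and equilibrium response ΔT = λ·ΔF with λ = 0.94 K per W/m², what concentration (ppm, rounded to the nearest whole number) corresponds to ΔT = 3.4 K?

C ≈ 761 ppm

Required forcing: ΔF = ΔT/λ = 3.4/0.94 = 3.6170 W/m².
Then ln(C/387) = ΔF/5.35 = 3.6170/5.35 = 0.67607.
So C = 387 × e^0.67607 = 387 × 1.96614 = 760.90 ppm.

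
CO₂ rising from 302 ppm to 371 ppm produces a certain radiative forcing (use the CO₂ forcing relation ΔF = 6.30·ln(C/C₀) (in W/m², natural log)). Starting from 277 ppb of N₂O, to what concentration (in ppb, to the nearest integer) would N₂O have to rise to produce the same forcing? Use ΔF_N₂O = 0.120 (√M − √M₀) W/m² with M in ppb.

M ≈ 753 ppb

CO₂ forcing: 6.30 × ln(371/302) = 6.30 × 0.205775 = 1.29638 W/m².
Set 0.120(√M − √277) = 1.29638: √M = 1.29638/0.120 + √277 = 10.8032 + 16.6433 = 27.4465.
M = (27.4465)² = 753.31 ppb.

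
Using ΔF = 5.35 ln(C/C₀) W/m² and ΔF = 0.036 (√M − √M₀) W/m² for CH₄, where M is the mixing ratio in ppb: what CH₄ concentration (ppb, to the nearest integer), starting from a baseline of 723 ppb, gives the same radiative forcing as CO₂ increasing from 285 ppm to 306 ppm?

M ≈ 1403 ppb

CO₂ forcing: 5.35 × ln(306/285) = 5.35 × 0.071096 = 0.38036 W/m².
Set 0.036(√M − √723) = 0.38036: √M = 0.38036/0.036 + √723 = 10.5656 + 26.8887 = 37.4543.
M = (37.4543)² = 1402.82 ppb.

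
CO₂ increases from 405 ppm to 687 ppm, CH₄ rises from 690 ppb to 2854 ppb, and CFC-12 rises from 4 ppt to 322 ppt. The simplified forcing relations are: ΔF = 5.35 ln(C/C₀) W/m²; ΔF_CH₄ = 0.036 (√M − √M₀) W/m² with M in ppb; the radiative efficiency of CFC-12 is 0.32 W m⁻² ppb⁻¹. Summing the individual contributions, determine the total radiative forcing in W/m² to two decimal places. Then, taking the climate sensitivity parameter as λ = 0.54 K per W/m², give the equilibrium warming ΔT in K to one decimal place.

CO₂: 5.35 × ln(687/405) = 5.35 × ln(1.69630) = 5.35 × 0.52845 = 2.8272 W/m².
CH₄: 0.036 × (√2854 − √690) = 0.036 × (53.4228 − 26.2679) = 0.036 × 27.1549 = 0.9776 W/m².
CFC-12: Δ = 322 − 4 = 318 ppt = 0.318 ppb; ΔF = 0.32 × 0.318 = 0.1018 W/m².
Total ΔF = 2.8272 + 0.9776 + 0.1018 = 3.9066 W/m².
ΔT = λ ΔF = 0.54 × 3.91 = 2.1114 K.

ΔF = 3.91 W/m²; ΔT = 2.1 K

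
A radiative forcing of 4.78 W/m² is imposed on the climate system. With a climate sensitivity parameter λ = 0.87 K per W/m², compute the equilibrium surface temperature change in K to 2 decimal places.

ΔT = λ ΔF = 0.87 × 4.78 = 4.1586 K.

ΔT = 4.16 K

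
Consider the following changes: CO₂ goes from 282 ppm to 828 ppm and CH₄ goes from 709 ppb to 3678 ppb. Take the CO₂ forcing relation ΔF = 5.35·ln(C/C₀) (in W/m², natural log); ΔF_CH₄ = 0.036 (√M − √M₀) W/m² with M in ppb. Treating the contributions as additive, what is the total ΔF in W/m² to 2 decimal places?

CO₂: 5.35 × ln(828/282) = 5.35 × ln(2.93617) = 5.35 × 1.07711 = 5.7625 W/m².
CH₄: 0.036 × (√3678 − √709) = 0.036 × (60.6465 − 26.6271) = 0.036 × 34.0194 = 1.2247 W/m².
Total ΔF = 5.7625 + 1.2247 = 6.9872 W/m².

ΔF = 6.99 W/m²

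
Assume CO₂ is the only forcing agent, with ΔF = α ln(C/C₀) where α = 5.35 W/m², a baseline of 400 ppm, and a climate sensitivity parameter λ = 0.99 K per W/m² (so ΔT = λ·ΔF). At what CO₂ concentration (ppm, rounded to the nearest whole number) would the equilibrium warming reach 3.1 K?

C ≈ 718 ppm

Required forcing: ΔF = ΔT/λ = 3.1/0.99 = 3.1313 W/m².
Then ln(C/400) = ΔF/5.35 = 3.1313/5.35 = 0.58529.
So C = 400 × e^0.58529 = 400 × 1.79551 = 718.20 ppm.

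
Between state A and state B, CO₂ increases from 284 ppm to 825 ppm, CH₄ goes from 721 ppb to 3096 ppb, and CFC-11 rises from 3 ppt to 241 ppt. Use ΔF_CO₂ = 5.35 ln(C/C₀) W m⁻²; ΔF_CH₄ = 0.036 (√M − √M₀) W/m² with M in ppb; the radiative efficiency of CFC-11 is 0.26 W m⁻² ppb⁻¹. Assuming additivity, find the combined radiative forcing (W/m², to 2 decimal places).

ΔF = 6.80 W/m²

CO₂: 5.35 × ln(825/284) = 5.35 × ln(2.90493) = 5.35 × 1.06641 = 5.7053 W/m².
CH₄: 0.036 × (√3096 − √721) = 0.036 × (55.6417 − 26.8514) = 0.036 × 28.7903 = 1.0365 W/m².
CFC-11: Δ = 241 − 3 = 238 ppt = 0.238 ppb; ΔF = 0.26 × 0.238 = 0.0619 W/m².
Total ΔF = 5.7053 + 1.0365 + 0.0619 = 6.8037 W/m².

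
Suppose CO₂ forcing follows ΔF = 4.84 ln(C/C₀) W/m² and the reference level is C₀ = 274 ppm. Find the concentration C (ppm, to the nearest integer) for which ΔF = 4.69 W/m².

Set 4.84 ln(C/274) = 4.69, so ln(C/274) = 4.69/4.84 = 0.96901.
Then C/274 = e^0.96901 = 2.63533, giving C = 274 × 2.63533 = 722.08 ppm.

C ≈ 722 ppm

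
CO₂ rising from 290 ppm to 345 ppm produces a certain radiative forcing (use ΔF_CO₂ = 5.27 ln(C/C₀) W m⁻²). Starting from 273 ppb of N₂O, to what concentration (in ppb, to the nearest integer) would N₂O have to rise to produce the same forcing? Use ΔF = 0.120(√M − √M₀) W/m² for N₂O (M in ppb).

M ≈ 583 ppb

CO₂ forcing: 5.27 × ln(345/290) = 5.27 × 0.173663 = 0.91520 W/m².
Set 0.120(√M − √273) = 0.91520: √M = 0.91520/0.120 + √273 = 7.6267 + 16.5227 = 24.1494.
M = (24.1494)² = 583.19 ppb.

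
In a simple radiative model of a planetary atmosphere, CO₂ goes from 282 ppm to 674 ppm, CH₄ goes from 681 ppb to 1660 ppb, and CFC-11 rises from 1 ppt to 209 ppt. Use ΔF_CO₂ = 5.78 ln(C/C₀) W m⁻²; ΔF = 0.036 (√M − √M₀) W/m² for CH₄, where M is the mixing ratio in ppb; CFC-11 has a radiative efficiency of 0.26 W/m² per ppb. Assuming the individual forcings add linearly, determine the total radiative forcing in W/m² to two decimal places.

CO₂: 5.78 × ln(674/282) = 5.78 × ln(2.39007) = 5.78 × 0.87132 = 5.0362 W/m².
CH₄: 0.036 × (√1660 − √681) = 0.036 × (40.7431 − 26.0960) = 0.036 × 14.6471 = 0.5273 W/m².
CFC-11: Δ = 209 − 1 = 208 ppt = 0.208 ppb; ΔF = 0.26 × 0.208 = 0.0541 W/m².
Total ΔF = 5.0362 + 0.5273 + 0.0541 = 5.6176 W/m².

ΔF = 5.62 W/m²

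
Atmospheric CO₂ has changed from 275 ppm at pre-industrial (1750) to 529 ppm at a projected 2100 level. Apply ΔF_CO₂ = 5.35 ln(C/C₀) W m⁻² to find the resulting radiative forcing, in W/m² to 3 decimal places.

CO₂: 5.35 × ln(529/275) = 5.35 × ln(1.92364) = 5.35 × 0.65422 = 3.5001 W/m².

ΔF = 3.500 W/m²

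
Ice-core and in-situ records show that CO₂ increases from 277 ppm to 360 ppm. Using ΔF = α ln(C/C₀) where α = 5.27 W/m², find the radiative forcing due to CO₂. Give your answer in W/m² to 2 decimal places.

CO₂: 5.27 × ln(360/277) = 5.27 × ln(1.29964) = 5.27 × 0.26209 = 1.3812 W/m².

ΔF = 1.38 W/m²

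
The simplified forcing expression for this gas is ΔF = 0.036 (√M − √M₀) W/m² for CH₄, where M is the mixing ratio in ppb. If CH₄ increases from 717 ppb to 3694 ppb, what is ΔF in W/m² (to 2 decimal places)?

CH₄: 0.036 × (√3694 − √717) = 0.036 × (60.7783 − 26.7769) = 0.036 × 34.0014 = 1.2241 W/m².

ΔF = 1.22 W/m²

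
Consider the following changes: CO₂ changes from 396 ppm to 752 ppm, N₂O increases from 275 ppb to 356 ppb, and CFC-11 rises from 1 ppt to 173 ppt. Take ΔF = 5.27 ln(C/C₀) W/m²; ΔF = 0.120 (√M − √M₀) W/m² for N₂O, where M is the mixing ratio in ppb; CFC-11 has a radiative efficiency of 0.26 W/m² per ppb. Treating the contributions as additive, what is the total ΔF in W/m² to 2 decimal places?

ΔF = 3.70 W/m²

CO₂: 5.27 × ln(752/396) = 5.27 × ln(1.89899) = 5.27 × 0.64132 = 3.3798 W/m².
N₂O: 0.120 × (√356 − √275) = 0.120 × (18.8680 − 16.5831) = 0.120 × 2.2849 = 0.2742 W/m².
CFC-11: Δ = 173 − 1 = 172 ppt = 0.172 ppb; ΔF = 0.26 × 0.172 = 0.0447 W/m².
Total ΔF = 3.3798 + 0.2742 + 0.0447 = 3.6987 W/m².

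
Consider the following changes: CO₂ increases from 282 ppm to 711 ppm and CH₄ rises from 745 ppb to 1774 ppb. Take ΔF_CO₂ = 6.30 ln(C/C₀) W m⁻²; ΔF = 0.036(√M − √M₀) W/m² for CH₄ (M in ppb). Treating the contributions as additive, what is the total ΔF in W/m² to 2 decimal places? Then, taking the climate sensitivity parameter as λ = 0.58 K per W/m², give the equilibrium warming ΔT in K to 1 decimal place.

ΔF = 6.36 W/m²; ΔT = 3.7 K

CO₂: 6.30 × ln(711/282) = 6.30 × ln(2.52128) = 6.30 × 0.92477 = 5.8261 W/m².
CH₄: 0.036 × (√1774 − √745) = 0.036 × (42.1189 − 27.2947) = 0.036 × 14.8242 = 0.5337 W/m².
Total ΔF = 5.8261 + 0.5337 = 6.3598 W/m².
ΔT = λ ΔF = 0.58 × 6.36 = 3.6888 K.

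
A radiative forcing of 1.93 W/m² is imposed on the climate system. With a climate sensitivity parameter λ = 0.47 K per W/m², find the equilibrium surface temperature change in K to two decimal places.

ΔT = 0.91 K

ΔT = λ ΔF = 0.47 × 1.93 = 0.9071 K.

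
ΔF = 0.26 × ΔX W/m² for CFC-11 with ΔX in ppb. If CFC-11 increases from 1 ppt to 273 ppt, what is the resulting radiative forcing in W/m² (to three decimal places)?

ΔF = 0.071 W/m²

CFC-11: Δ = 273 − 1 = 272 ppt = 0.272 ppb; ΔF = 0.26 × 0.272 = 0.0707 W/m².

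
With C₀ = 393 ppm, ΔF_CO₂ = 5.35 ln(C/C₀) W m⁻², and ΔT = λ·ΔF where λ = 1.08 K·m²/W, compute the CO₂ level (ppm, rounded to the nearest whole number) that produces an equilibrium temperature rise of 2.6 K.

C ≈ 616 ppm

Required forcing: ΔF = ΔT/λ = 2.6/1.08 = 2.4074 W/m².
Then ln(C/393) = ΔF/5.35 = 2.4074/5.35 = 0.44998.
So C = 393 × e^0.44998 = 393 × 1.56828 = 616.33 ppm.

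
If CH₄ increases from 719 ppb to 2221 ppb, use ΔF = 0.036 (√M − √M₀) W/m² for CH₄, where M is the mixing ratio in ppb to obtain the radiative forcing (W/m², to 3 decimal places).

CH₄: 0.036 × (√2221 − √719) = 0.036 × (47.1275 − 26.8142) = 0.036 × 20.3133 = 0.7313 W/m².

ΔF = 0.731 W/m²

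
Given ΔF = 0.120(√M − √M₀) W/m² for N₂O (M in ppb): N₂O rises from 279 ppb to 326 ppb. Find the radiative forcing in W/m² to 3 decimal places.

N₂O: 0.120 × (√326 − √279) = 0.120 × (18.0555 − 16.7033) = 0.120 × 1.3522 = 0.1623 W/m².

ΔF = 0.162 W/m²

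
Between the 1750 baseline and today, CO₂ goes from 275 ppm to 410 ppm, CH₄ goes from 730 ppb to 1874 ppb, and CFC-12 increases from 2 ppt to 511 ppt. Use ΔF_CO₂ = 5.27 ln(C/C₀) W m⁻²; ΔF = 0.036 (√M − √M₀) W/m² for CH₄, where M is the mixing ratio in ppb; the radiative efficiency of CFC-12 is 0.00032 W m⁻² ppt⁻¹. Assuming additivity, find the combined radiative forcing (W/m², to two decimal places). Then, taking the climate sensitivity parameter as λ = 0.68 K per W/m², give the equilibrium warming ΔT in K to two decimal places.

ΔF = 2.85 W/m²; ΔT = 1.94 K

CO₂: 5.27 × ln(410/275) = 5.27 × ln(1.49091) = 5.27 × 0.39939 = 2.1048 W/m².
CH₄: 0.036 × (√1874 − √730) = 0.036 × (43.2897 − 27.0185) = 0.036 × 16.2712 = 0.5858 W/m².
CFC-12: ΔF = 0.00032 × (511 − 2) = 0.00032 × 509 = 0.1629 W/m².
Total ΔF = 2.1048 + 0.5858 + 0.1629 = 2.8535 W/m².
ΔT = λ ΔF = 0.68 × 2.85 = 1.9380 K.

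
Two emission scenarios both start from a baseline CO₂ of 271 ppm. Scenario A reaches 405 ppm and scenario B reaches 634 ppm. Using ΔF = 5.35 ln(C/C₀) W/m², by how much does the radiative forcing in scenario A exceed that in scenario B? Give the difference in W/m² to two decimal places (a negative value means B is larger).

ΔF_A = 5.35 ln(405/271) = 5.35 × 0.40177 = 2.1495 W/m².
ΔF_B = 5.35 ln(634/271) = 5.35 × 0.84993 = 4.5471 W/m².
Difference: 2.1495 − 4.5471 = -2.3976 W/m².

ΔF_A − ΔF_B = -2.40 W/m²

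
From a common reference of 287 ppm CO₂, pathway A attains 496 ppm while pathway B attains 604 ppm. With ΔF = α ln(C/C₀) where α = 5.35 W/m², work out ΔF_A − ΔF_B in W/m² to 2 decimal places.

ΔF_A = 5.35 ln(496/287) = 5.35 × 0.54709 = 2.9269 W/m².
ΔF_B = 5.35 ln(604/287) = 5.35 × 0.74409 = 3.9809 W/m².
Difference: 2.9269 − 3.9809 = -1.0540 W/m².
(Equivalently, ΔF_A − ΔF_B = 5.35 ln(496/604) = 5.35 × -0.19700 = -1.0540 W/m².)

ΔF_A − ΔF_B = -1.05 W/m²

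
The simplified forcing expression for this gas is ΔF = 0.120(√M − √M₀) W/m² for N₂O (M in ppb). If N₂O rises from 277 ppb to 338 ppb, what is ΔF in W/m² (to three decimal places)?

N₂O: 0.120 × (√338 − √277) = 0.120 × (18.3848 − 16.6433) = 0.120 × 1.7415 = 0.2090 W/m².

ΔF = 0.209 W/m²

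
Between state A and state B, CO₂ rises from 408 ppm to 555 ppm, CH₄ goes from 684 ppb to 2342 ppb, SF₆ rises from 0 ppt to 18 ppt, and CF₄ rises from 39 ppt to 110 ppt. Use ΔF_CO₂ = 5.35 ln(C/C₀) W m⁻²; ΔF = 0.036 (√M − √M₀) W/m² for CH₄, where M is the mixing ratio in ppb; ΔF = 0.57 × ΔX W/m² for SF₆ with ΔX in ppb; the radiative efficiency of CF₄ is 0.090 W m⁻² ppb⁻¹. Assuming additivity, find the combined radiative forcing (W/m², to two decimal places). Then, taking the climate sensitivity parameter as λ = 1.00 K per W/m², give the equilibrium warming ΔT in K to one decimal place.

ΔF = 2.46 W/m²; ΔT = 2.5 K

CO₂: 5.35 × ln(555/408) = 5.35 × ln(1.36029) = 5.35 × 0.30770 = 1.6462 W/m².
CH₄: 0.036 × (√2342 − √684) = 0.036 × (48.3942 − 26.1534) = 0.036 × 22.2408 = 0.8007 W/m².
SF₆: Δ = 18 − 0 = 18 ppt = 0.018 ppb; ΔF = 0.57 × 0.018 = 0.0103 W/m².
CF₄: Δ = 110 − 39 = 71 ppt = 0.071 ppb; ΔF = 0.090 × 0.071 = 0.0064 W/m².
Total ΔF = 1.6462 + 0.8007 + 0.0103 + 0.0064 = 2.4636 W/m².
ΔT = λ ΔF = 1.00 × 2.46 = 2.4600 K.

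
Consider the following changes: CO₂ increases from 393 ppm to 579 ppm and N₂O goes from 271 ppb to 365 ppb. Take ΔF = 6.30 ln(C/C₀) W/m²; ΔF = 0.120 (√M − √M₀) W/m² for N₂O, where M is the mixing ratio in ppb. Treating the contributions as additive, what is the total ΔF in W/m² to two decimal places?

ΔF = 2.76 W/m²

CO₂: 6.30 × ln(579/393) = 6.30 × ln(1.47328) = 6.30 × 0.38749 = 2.4412 W/m².
N₂O: 0.120 × (√365 − √271) = 0.120 × (19.1050 − 16.4621) = 0.120 × 2.6429 = 0.3171 W/m².
Total ΔF = 2.4412 + 0.3171 = 2.7583 W/m².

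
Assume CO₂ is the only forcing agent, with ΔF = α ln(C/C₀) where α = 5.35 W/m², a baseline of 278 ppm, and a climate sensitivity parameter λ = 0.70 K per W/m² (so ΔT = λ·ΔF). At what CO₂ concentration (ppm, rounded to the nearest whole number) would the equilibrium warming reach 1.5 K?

C ≈ 415 ppm

Required forcing: ΔF = ΔT/λ = 1.5/0.70 = 2.1429 W/m².
Then ln(C/278) = ΔF/5.35 = 2.1429/5.35 = 0.40054.
So C = 278 × e^0.40054 = 278 × 1.49263 = 414.95 ppm.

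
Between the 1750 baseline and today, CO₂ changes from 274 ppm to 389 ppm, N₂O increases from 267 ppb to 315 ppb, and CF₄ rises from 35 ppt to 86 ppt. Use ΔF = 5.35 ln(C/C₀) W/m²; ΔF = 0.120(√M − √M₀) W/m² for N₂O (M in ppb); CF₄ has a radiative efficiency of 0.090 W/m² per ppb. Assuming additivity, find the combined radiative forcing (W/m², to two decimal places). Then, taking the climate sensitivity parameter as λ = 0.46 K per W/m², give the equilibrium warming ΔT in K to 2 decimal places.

ΔF = 2.05 W/m²; ΔT = 0.94 K

CO₂: 5.35 × ln(389/274) = 5.35 × ln(1.41971) = 5.35 × 0.35045 = 1.8749 W/m².
N₂O: 0.120 × (√315 − √267) = 0.120 × (17.7482 − 16.3401) = 0.120 × 1.4081 = 0.1690 W/m².
CF₄: Δ = 86 − 35 = 51 ppt = 0.051 ppb; ΔF = 0.090 × 0.051 = 0.0046 W/m².
Total ΔF = 1.8749 + 0.1690 + 0.0046 = 2.0485 W/m².
ΔT = λ ΔF = 0.46 × 2.05 = 0.9430 K.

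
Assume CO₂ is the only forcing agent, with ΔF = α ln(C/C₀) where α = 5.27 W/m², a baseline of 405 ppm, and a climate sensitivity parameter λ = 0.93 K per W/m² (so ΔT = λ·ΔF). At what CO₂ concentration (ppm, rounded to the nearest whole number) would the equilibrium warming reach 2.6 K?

Required forcing: ΔF = ΔT/λ = 2.6/0.93 = 2.7957 W/m².
Then ln(C/405) = ΔF/5.27 = 2.7957/5.27 = 0.53049.
So C = 405 × e^0.53049 = 405 × 1.69976 = 688.40 ppm.

C ≈ 688 ppm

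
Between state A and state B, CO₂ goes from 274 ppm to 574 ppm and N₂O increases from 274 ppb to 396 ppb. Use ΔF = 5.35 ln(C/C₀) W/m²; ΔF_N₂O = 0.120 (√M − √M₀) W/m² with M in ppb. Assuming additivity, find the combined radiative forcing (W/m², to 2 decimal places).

CO₂: 5.35 × ln(574/274) = 5.35 × ln(2.09489) = 5.35 × 0.73950 = 3.9563 W/m².
N₂O: 0.120 × (√396 − √274) = 0.120 × (19.8997 − 16.5529) = 0.120 × 3.3468 = 0.4016 W/m².
Total ΔF = 3.9563 + 0.4016 = 4.3579 W/m².

ΔF = 4.36 W/m²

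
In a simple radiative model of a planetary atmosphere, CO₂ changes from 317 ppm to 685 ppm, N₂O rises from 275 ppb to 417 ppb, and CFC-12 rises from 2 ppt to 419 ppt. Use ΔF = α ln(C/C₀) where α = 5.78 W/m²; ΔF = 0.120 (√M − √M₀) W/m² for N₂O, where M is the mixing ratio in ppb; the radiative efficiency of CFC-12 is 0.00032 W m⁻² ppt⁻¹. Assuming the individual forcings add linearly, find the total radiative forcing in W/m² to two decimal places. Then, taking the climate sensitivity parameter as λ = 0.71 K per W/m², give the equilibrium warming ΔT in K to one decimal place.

CO₂: 5.78 × ln(685/317) = 5.78 × ln(2.16088) = 5.78 × 0.77052 = 4.4536 W/m².
N₂O: 0.120 × (√417 − √275) = 0.120 × (20.4206 − 16.5831) = 0.120 × 3.8375 = 0.4605 W/m².
CFC-12: ΔF = 0.00032 × (419 − 2) = 0.00032 × 417 = 0.1334 W/m².
Total ΔF = 4.4536 + 0.4605 + 0.1334 = 5.0475 W/m².
ΔT = λ ΔF = 0.71 × 5.05 = 3.5855 K.

ΔF = 5.05 W/m²; ΔT = 3.6 K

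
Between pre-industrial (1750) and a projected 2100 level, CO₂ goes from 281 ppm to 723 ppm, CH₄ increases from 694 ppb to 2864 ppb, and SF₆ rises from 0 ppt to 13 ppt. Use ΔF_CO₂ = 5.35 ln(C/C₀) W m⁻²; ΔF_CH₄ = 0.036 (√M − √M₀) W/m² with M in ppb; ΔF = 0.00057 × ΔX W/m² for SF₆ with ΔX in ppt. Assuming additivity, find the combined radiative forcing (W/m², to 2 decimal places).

CO₂: 5.35 × ln(723/281) = 5.35 × ln(2.57295) = 5.35 × 0.94505 = 5.0560 W/m².
CH₄: 0.036 × (√2864 − √694) = 0.036 × (53.5164 − 26.3439) = 0.036 × 27.1725 = 0.9782 W/m².
SF₆: ΔF = 0.00057 × (13 − 0) = 0.00057 × 13 = 0.0074 W/m².
Total ΔF = 5.0560 + 0.9782 + 0.0074 = 6.0416 W/m².

ΔF = 6.04 W/m²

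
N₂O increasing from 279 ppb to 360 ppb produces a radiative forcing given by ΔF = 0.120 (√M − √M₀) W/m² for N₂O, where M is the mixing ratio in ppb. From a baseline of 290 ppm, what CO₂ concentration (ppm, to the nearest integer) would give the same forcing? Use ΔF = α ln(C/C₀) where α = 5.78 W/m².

N₂O forcing: 0.120 × (√360 − √279) = 0.120 × (18.9737 − 16.7033) = 0.120 × 2.2704 = 0.27245 W/m².
Set 5.78 ln(C/290) = 0.27245: ln(C/290) = 0.27245/5.78 = 0.04714, so C = 290 × e^0.04714 = 290 × 1.04827 = 304.00 ppm.

C ≈ 304 ppm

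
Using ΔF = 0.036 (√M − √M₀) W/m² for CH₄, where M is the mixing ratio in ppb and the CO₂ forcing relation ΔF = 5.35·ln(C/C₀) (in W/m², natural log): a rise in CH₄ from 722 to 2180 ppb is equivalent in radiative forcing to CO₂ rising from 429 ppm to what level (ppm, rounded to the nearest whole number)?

CH₄ forcing: 0.036 × (√2180 − √722) = 0.036 × (46.6905 − 26.8701) = 0.036 × 19.8204 = 0.71353 W/m².
Set 5.35 ln(C/429) = 0.71353: ln(C/429) = 0.71353/5.35 = 0.13337, so C = 429 × e^0.13337 = 429 × 1.14267 = 490.21 ppm.

C ≈ 490 ppm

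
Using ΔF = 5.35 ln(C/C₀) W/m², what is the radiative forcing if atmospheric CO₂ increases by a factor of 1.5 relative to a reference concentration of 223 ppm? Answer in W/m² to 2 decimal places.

Because the forcing depends only on the ratio C/C₀, the initial concentration does not enter.
ΔF = 5.35 × ln(1.5) = 5.35 × 0.40547 = 2.1693 W/m².

ΔF = 2.17 W/m²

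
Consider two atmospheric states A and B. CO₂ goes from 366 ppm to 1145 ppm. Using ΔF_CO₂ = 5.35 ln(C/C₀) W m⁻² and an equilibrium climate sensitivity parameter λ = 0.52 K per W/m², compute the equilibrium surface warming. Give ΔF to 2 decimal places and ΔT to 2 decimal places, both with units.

ΔF = 6.10 W/m²; ΔT = 3.17 K

CO₂: 5.35 × ln(1145/366) = 5.35 × ln(3.12842) = 5.35 × 1.14053 = 6.1018 W/m².
ΔT = λ ΔF = 0.52 × 6.10 = 3.1720 K.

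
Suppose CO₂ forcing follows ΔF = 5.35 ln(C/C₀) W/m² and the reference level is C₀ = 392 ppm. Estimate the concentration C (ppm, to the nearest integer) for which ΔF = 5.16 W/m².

C ≈ 1028 ppm

Set 5.35 ln(C/392) = 5.16, so ln(C/392) = 5.16/5.35 = 0.96449.
Then C/392 = e^0.96449 = 2.62345, giving C = 392 × 2.62345 = 1028.39 ppm.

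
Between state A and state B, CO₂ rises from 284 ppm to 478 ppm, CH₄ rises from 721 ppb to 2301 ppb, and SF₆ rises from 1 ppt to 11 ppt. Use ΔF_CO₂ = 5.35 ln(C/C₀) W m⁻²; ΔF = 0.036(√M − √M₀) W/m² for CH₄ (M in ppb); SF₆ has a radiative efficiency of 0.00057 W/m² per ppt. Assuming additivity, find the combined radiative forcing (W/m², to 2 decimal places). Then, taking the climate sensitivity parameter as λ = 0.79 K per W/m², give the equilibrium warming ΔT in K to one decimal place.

ΔF = 3.55 W/m²; ΔT = 2.8 K

CO₂: 5.35 × ln(478/284) = 5.35 × ln(1.68310) = 5.35 × 0.52064 = 2.7854 W/m².
CH₄: 0.036 × (√2301 − √721) = 0.036 × (47.9687 − 26.8514) = 0.036 × 21.1173 = 0.7602 W/m².
SF₆: ΔF = 0.00057 × (11 − 1) = 0.00057 × 10 = 0.0057 W/m².
Total ΔF = 2.7854 + 0.7602 + 0.0057 = 3.5513 W/m².
ΔT = λ ΔF = 0.79 × 3.55 = 2.8045 K.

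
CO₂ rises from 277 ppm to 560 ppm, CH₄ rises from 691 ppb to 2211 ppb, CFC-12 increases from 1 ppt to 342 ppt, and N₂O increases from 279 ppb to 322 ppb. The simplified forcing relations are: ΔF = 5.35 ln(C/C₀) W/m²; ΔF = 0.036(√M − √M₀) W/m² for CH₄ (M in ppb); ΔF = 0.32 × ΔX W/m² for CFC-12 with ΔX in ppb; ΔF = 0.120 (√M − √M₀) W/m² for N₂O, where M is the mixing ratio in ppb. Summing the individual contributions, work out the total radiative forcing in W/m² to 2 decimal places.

ΔF = 4.77 W/m²

CO₂: 5.35 × ln(560/277) = 5.35 × ln(2.02166) = 5.35 × 0.70392 = 3.7660 W/m².
CH₄: 0.036 × (√2211 − √691) = 0.036 × (47.0213 − 26.2869) = 0.036 × 20.7344 = 0.7464 W/m².
CFC-12: Δ = 342 − 1 = 341 ppt = 0.341 ppb; ΔF = 0.32 × 0.341 = 0.1091 W/m².
N₂O: 0.120 × (√322 − √279) = 0.120 × (17.9444 − 16.7033) = 0.120 × 1.2411 = 0.1489 W/m².
Total ΔF = 3.7660 + 0.7464 + 0.1091 + 0.1489 = 4.7704 W/m².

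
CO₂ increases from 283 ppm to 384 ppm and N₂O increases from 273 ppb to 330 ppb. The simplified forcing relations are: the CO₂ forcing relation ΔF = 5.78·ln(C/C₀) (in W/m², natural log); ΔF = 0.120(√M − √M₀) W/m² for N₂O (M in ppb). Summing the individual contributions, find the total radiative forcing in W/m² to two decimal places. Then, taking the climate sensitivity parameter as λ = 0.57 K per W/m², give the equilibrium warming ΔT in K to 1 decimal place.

ΔF = 1.96 W/m²; ΔT = 1.1 K

CO₂: 5.78 × ln(384/283) = 5.78 × ln(1.35689) = 5.78 × 0.30520 = 1.7641 W/m².
N₂O: 0.120 × (√330 − √273) = 0.120 × (18.1659 − 16.5227) = 0.120 × 1.6432 = 0.1972 W/m².
Total ΔF = 1.7641 + 0.1972 = 1.9613 W/m².
ΔT = λ ΔF = 0.57 × 1.96 = 1.1172 K.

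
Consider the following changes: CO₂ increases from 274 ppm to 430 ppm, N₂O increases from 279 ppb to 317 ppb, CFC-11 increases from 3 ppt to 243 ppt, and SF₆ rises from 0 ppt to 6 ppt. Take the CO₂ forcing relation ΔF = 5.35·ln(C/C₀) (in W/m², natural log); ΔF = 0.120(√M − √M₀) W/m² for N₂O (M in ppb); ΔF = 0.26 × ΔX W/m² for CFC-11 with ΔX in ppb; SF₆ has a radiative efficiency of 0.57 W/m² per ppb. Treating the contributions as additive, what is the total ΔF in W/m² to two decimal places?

CO₂: 5.35 × ln(430/274) = 5.35 × ln(1.56934) = 5.35 × 0.45066 = 2.4110 W/m².
N₂O: 0.120 × (√317 − √279) = 0.120 × (17.8045 − 16.7033) = 0.120 × 1.1012 = 0.1321 W/m².
CFC-11: Δ = 243 − 3 = 240 ppt = 0.240 ppb; ΔF = 0.26 × 0.240 = 0.0624 W/m².
SF₆: Δ = 6 − 0 = 6 ppt = 0.006 ppb; ΔF = 0.57 × 0.006 = 0.0034 W/m².
Total ΔF = 2.4110 + 0.1321 + 0.0624 + 0.0034 = 2.6089 W/m².

ΔF = 2.61 W/m²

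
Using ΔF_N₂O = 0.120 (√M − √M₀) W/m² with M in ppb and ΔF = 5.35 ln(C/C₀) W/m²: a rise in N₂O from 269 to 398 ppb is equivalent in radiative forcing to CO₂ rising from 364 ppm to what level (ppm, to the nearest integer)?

C ≈ 394 ppm

N₂O forcing: 0.120 × (√398 − √269) = 0.120 × (19.9499 − 16.4012) = 0.120 × 3.5487 = 0.42584 W/m².
Set 5.35 ln(C/364) = 0.42584: ln(C/364) = 0.42584/5.35 = 0.07960, so C = 364 × e^0.07960 = 364 × 1.08285 = 394.16 ppm.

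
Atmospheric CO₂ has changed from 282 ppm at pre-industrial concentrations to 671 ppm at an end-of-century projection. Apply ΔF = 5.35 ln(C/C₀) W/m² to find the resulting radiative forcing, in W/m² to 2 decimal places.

CO₂: 5.35 × ln(671/282) = 5.35 × ln(2.37943) = 5.35 × 0.86686 = 4.6377 W/m².

ΔF = 4.64 W/m²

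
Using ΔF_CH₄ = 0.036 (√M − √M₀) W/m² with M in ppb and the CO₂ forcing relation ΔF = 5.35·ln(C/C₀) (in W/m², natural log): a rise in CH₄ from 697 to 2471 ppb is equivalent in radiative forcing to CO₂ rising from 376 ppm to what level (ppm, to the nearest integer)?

C ≈ 440 ppm

CH₄ forcing: 0.036 × (√2471 − √697) = 0.036 × (49.7092 − 26.4008) = 0.036 × 23.3084 = 0.83910 W/m².
Set 5.35 ln(C/376) = 0.83910: ln(C/376) = 0.83910/5.35 = 0.15684, so C = 376 × e^0.15684 = 376 × 1.16981 = 439.85 ppm.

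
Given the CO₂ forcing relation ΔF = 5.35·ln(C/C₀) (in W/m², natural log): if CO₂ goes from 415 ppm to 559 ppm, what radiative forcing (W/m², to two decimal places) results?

CO₂: 5.35 × ln(559/415) = 5.35 × ln(1.34699) = 5.35 × 0.29787 = 1.5936 W/m².

ΔF = 1.59 W/m²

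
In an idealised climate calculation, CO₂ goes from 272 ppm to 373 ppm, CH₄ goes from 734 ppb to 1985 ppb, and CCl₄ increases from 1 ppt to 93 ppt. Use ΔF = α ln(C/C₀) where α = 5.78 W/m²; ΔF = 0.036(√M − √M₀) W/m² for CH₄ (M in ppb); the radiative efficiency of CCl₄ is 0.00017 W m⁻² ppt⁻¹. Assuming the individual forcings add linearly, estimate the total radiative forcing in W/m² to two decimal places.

CO₂: 5.78 × ln(373/272) = 5.78 × ln(1.37132) = 5.78 × 0.31577 = 1.8252 W/m².
CH₄: 0.036 × (√1985 − √734) = 0.036 × (44.5533 − 27.0924) = 0.036 × 17.4609 = 0.6286 W/m².
CCl₄: ΔF = 0.00017 × (93 − 1) = 0.00017 × 92 = 0.0156 W/m².
Total ΔF = 1.8252 + 0.6286 + 0.0156 = 2.4694 W/m².

ΔF = 2.47 W/m²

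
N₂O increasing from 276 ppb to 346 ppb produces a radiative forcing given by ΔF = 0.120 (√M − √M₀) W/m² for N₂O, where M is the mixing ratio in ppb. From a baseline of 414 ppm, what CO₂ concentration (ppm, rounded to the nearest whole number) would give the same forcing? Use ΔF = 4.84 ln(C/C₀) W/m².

C ≈ 435 ppm

N₂O forcing: 0.120 × (√346 − √276) = 0.120 × (18.6011 − 16.6132) = 0.120 × 1.9879 = 0.23855 W/m².
Set 4.84 ln(C/414) = 0.23855: ln(C/414) = 0.23855/4.84 = 0.04929, so C = 414 × e^0.04929 = 414 × 1.05052 = 434.92 ppm.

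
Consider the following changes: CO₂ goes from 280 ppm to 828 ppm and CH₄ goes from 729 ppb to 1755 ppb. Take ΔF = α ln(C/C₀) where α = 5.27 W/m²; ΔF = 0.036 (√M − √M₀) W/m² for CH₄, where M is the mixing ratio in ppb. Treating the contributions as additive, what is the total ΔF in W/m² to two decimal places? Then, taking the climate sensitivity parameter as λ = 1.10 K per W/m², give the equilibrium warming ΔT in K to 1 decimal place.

CO₂: 5.27 × ln(828/280) = 5.27 × ln(2.95714) = 5.27 × 1.08422 = 5.7138 W/m².
CH₄: 0.036 × (√1755 − √729) = 0.036 × (41.8927 − 27.0000) = 0.036 × 14.8927 = 0.5361 W/m².
Total ΔF = 5.7138 + 0.5361 = 6.2499 W/m².
ΔT = λ ΔF = 1.10 × 6.25 = 6.8750 K.

ΔF = 6.25 W/m²; ΔT = 6.9 K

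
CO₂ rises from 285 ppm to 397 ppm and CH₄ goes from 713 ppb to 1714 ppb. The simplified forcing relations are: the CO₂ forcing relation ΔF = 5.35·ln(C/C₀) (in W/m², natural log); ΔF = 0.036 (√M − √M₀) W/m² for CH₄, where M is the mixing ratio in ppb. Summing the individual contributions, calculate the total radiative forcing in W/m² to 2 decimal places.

CO₂: 5.35 × ln(397/285) = 5.35 × ln(1.39298) = 5.35 × 0.33145 = 1.7733 W/m².
CH₄: 0.036 × (√1714 − √713) = 0.036 × (41.4005 − 26.7021) = 0.036 × 14.6984 = 0.5291 W/m².
Total ΔF = 1.7733 + 0.5291 = 2.3024 W/m².

ΔF = 2.30 W/m²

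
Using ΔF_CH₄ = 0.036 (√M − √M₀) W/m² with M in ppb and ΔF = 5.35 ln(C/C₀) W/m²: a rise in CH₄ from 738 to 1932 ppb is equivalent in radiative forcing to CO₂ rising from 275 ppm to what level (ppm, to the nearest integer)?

C ≈ 308 ppm

CH₄ forcing: 0.036 × (√1932 − √738) = 0.036 × (43.9545 − 27.1662) = 0.036 × 16.7883 = 0.60438 W/m².
Set 5.35 ln(C/275) = 0.60438: ln(C/275) = 0.60438/5.35 = 0.11297, so C = 275 × e^0.11297 = 275 × 1.11960 = 307.89 ppm.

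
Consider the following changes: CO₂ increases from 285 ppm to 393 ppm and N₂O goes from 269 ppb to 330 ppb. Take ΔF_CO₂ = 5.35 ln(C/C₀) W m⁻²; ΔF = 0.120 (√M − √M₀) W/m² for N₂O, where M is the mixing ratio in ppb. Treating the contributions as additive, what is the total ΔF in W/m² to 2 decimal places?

ΔF = 1.93 W/m²

CO₂: 5.35 × ln(393/285) = 5.35 × ln(1.37895) = 5.35 × 0.32132 = 1.7191 W/m².
N₂O: 0.120 × (√330 − √269) = 0.120 × (18.1659 − 16.4012) = 0.120 × 1.7647 = 0.2118 W/m².
Total ΔF = 1.7191 + 0.2118 = 1.9309 W/m².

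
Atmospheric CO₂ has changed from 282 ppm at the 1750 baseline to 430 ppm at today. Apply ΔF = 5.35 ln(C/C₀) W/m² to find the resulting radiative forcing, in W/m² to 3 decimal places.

CO₂: 5.35 × ln(430/282) = 5.35 × ln(1.52482) = 5.35 × 0.42188 = 2.2571 W/m².

ΔF = 2.257 W/m²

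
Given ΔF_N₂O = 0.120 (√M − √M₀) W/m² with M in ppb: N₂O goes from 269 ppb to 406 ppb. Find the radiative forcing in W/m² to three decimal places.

ΔF = 0.450 W/m²

N₂O: 0.120 × (√406 − √269) = 0.120 × (20.1494 − 16.4012) = 0.120 × 3.7482 = 0.4498 W/m².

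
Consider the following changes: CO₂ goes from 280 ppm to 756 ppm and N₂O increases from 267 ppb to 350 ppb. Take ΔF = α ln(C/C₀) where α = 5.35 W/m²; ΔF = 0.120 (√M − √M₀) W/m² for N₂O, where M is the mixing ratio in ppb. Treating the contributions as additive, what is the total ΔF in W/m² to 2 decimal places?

CO₂: 5.35 × ln(756/280) = 5.35 × ln(2.70000) = 5.35 × 0.99325 = 5.3139 W/m².
N₂O: 0.120 × (√350 − √267) = 0.120 × (18.7083 − 16.3401) = 0.120 × 2.3682 = 0.2842 W/m².
Total ΔF = 5.3139 + 0.2842 = 5.5981 W/m².

ΔF = 5.60 W/m²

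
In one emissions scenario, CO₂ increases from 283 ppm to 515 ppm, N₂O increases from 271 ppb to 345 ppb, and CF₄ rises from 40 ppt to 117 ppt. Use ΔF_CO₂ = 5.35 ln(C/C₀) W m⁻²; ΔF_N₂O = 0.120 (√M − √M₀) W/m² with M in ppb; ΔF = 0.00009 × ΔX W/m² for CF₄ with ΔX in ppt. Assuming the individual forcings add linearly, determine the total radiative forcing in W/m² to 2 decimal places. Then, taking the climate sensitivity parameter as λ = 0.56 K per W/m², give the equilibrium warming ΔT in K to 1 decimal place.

CO₂: 5.35 × ln(515/283) = 5.35 × ln(1.81979) = 5.35 × 0.59872 = 3.2032 W/m².
N₂O: 0.120 × (√345 − √271) = 0.120 × (18.5742 − 16.4621) = 0.120 × 2.1121 = 0.2535 W/m².
CF₄: ΔF = 0.00009 × (117 − 40) = 0.00009 × 77 = 0.0069 W/m².
Total ΔF = 3.2032 + 0.2535 + 0.0069 = 3.4636 W/m².
ΔT = λ ΔF = 0.56 × 3.46 = 1.9376 K.

ΔF = 3.46 W/m²; ΔT = 1.9 K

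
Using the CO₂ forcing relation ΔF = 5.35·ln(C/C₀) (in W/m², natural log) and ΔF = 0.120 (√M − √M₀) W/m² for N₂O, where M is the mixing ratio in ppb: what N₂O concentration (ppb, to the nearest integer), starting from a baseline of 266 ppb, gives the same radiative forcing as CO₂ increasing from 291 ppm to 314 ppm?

M ≈ 388 ppb

CO₂ forcing: 5.35 × ln(314/291) = 5.35 × 0.076070 = 0.40697 W/m².
Set 0.120(√M − √266) = 0.40697: √M = 0.40697/0.120 + √266 = 3.3914 + 16.3095 = 19.7009.
M = (19.7009)² = 388.13 ppb.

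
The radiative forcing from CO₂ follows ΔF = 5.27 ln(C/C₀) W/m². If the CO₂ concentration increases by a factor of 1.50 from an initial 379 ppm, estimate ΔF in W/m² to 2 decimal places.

ΔF = 2.14 W/m²

ΔF = 5.27 × ln(1.50) = 5.27 × 0.40547 = 2.1368 W/m².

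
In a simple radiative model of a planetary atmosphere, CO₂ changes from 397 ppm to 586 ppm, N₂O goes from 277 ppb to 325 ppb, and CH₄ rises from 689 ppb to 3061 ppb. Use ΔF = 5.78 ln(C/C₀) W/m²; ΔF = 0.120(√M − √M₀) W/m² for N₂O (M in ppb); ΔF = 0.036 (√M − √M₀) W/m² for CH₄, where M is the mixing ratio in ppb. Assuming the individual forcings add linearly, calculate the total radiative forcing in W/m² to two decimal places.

CO₂: 5.78 × ln(586/397) = 5.78 × ln(1.47607) = 5.78 × 0.38938 = 2.2506 W/m².
N₂O: 0.120 × (√325 − √277) = 0.120 × (18.0278 − 16.6433) = 0.120 × 1.3845 = 0.1661 W/m².
CH₄: 0.036 × (√3061 − √689) = 0.036 × (55.3263 − 26.2488) = 0.036 × 29.0775 = 1.0468 W/m².
Total ΔF = 2.2506 + 0.1661 + 1.0468 = 3.4635 W/m².

ΔF = 3.46 W/m²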